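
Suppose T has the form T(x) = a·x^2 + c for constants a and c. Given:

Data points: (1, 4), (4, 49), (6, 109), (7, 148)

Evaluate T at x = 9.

244

From T(1) = 4 and T(4) = 49: 1a + c = 4 and 16a + c = 49.
Subtracting: 15a = 45, so a = 3; then c = 4 − 3·1 = 1.
So T(x) = 3x² + 1, and T(9) = 244.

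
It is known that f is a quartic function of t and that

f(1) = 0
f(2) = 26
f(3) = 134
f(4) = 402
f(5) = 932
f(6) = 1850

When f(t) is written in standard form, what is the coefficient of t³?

3

Write f(t) = at^4 + bt³ + ct² + dt + e; the 6 given values yield a linear system in the 5 coefficients.
Solving, f(t) = t^4 + 3t³ - 2t² - 4t + 2.
The coefficient of t³ is 3.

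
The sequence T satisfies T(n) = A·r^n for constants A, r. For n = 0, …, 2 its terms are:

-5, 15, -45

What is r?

Consecutive ratio: 15/(-5) = -3, and -45/15 = -3, so r = -3.
Then A·(-3)^0 = -5 gives A = -5, and T(n) = -5·(-3)^n.

-3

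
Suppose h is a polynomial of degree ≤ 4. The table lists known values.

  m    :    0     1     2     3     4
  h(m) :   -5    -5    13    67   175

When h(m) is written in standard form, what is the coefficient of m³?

3

Write h(m) = am^4 + bm³ + cm² + dm + e; the 5 given values yield a linear system in the 5 coefficients.
Solving, the leading coefficient vanishes, and h(m) = 3m³ - 3m - 5.
The coefficient of m³ is 3.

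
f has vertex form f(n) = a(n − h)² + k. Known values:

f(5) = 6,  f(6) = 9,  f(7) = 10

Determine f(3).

First differences 3, 1; second difference -2 = 2a, so a = -1.
Expanding, the n-coefficient is −2ah = 2h; matching it to the data gives h = 7, and then k = 10.
So f(n) = -1(n − 7)² + 10.
f(3) = -1·(-4)² + 10 = -6.

-6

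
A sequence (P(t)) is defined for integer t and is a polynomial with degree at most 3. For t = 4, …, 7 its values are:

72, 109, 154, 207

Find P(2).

22

First differences: 37, 45, 53. Second differences: 8, 8.
Level-2 differences are constant, so P has degree 2.
Fitting a degree-2 polynomial gives P(t) = 4t² + t + 4.
Then P(2) = 22.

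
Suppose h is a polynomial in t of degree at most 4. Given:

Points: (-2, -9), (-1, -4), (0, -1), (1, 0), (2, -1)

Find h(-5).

First differences: 5, 3, 1, -1. Second differences: -2, -2, -2.
Level-2 differences are constant, so h has degree 2.
Fitting a degree-2 polynomial gives h(t) = -t² + 2t - 1.
Then h(-5) = -36.

-36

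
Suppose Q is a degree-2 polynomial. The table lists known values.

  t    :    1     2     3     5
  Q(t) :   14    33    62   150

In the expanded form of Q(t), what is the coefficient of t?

Write Q(t) = at² + bt + c; the 4 given values yield a linear system in the 3 coefficients.
Solving, Q(t) = 5t² + 4t + 5.
The coefficient of t is 4.

4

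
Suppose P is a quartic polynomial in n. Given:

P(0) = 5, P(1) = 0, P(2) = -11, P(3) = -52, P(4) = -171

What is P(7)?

-1836

Write P(n) = an^4 + bn³ + cn² + dn + e; the 5 given values yield a linear system in the 5 coefficients.
Solving, P(n) = -n^4 + 2n³ - 2n² - 4n + 5.
Then P(7) = -1836.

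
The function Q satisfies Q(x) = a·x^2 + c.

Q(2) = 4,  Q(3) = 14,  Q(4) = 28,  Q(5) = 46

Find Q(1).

From Q(2) = 4 and Q(3) = 14: 4a + c = 4 and 9a + c = 14.
Subtracting: 5a = 10, so a = 2; then c = 4 − 2·4 = -4.
So Q(x) = 2x² − 4, and Q(1) = -2.

-2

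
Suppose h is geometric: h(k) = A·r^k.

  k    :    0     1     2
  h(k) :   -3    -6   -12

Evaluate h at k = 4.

Consecutive ratio: -6/(-3) = 2, and -12/(-6) = 2, so r = 2.
Then A·2^0 = -3 gives A = -3, and h(k) = -3·2^k.
h(4) = -3·2^4 = -48.

-48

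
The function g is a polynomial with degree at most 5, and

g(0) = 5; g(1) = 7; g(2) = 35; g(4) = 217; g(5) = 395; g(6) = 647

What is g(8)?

Write g(k) = ak^5 + bk^4 + ck³ + dk² + ek + p; the 6 given values yield a linear system in the 6 coefficients.
Solving, the top 2 coefficients vanish, and g(k) = 2k³ + 7k² - 7k + 5.
Then g(8) = 1421.

1421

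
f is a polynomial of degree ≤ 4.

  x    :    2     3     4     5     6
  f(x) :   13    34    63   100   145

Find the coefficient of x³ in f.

0

First differences: 21, 29, 37, 45. Second differences: 8, 8, 8.
Level-2 differences are constant, so f has degree 2.
Fitting a degree-2 polynomial gives f(x) = 4x² + x - 5.
The coefficient of x³ is 0.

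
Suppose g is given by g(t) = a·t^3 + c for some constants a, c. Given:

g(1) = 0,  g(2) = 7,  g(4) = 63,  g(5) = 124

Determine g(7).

342

From g(1) = 0 and g(2) = 7: 1a + c = 0 and 8a + c = 7.
Subtracting: 7a = 7, so a = 1; then c = 0 − 1·1 = -1.
So g(t) = 1t³ − 1, and g(7) = 342.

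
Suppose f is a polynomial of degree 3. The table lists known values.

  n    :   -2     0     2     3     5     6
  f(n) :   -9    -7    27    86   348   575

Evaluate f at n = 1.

Write f(n) = an³ + bn² + cn + d; the 6 given values yield a linear system in the 4 coefficients.
Solving, f(n) = 2n³ + 4n² + n - 7.
Then f(1) = 0.

0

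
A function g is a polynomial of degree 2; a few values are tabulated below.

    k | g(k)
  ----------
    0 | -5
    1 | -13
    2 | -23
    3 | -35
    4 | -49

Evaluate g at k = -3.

First differences: -8, -10, -12, -14. Second differences: -2, -2, -2.
Level-2 differences are constant, so g has degree 2.
Fitting a degree-2 polynomial gives g(k) = -k² - 7k - 5.
Then g(-3) = 7.

7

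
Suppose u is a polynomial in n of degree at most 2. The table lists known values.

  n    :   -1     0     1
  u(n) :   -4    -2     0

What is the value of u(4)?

Write u(n) = an² + bn + c; the 3 given values yield a linear system in the 3 coefficients.
Solving, the leading coefficient vanishes, and u(n) = 2n - 2.
Then u(4) = 6.

6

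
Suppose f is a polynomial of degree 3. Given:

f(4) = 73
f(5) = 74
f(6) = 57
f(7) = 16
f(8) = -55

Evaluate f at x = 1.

First differences: 1, -17, -41, -71. Second differences: -18, -24, -30. Third differences: -6, -6.
Level-3 differences are constant, so f has degree 3.
Fitting a degree-3 polynomial gives f(x) = -x³ + 6x² + 8x + 9.
Then f(1) = 22.

22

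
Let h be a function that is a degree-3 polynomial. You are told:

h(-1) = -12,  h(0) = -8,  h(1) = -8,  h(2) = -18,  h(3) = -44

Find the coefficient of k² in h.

-2

First differences: 4, 0, -10, -26. Second differences: -4, -10, -16. Third differences: -6, -6.
Level-3 differences are constant, so h has degree 3.
Fitting a degree-3 polynomial gives h(k) = -k³ - 2k² + 3k - 8.
The coefficient of k² is -2.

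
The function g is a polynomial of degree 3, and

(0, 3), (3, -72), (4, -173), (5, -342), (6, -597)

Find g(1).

-2

Write g(n) = an³ + bn² + cn + d; the 5 given values yield a linear system in the 4 coefficients.
Solving, g(n) = -3n³ + 2n² - 4n + 3.
Then g(1) = -2.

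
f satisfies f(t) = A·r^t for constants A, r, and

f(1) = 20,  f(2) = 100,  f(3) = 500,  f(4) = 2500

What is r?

Consecutive ratio: 100/20 = 5, and 500/100 = 5, so r = 5.
Then A·5^1 = 20 gives A = 4, and f(t) = 4·5^t.

5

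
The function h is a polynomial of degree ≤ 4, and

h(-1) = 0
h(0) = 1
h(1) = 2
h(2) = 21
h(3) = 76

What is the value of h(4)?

First differences: 1, 1, 19, 55. Second differences: 0, 18, 36. Third differences: 18, 18.
Level-3 differences are constant, so h has degree 3.
Extending the table by one column gives the next first difference 109, so h(4) = 76 + 109 = 185.

185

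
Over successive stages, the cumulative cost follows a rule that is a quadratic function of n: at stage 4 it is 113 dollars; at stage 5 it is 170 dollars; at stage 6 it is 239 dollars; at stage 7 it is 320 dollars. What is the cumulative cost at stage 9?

518

Write the value at n as g(n).
First differences: 57, 69, 81. Second differences: 12, 12.
Level-2 differences are constant, so g has degree 2.
Fitting a degree-2 polynomial gives g(n) = 6n² + 3n + 5.
Then g(9) = 518.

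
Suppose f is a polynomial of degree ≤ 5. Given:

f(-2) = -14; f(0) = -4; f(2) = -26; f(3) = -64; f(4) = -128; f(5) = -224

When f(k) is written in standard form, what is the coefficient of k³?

Write f(k) = ak^5 + bk^4 + ck³ + dk² + ek + p; the 6 given values yield a linear system in the 6 coefficients.
Solving, the top 2 coefficients vanish, and f(k) = -k³ - 4k² + k - 4.
The coefficient of k³ is -1.

-1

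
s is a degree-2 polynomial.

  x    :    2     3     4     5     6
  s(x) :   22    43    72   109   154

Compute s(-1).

7

First differences: 21, 29, 37, 45. Second differences: 8, 8, 8.
Level-2 differences are constant, so s has degree 2.
Fitting a degree-2 polynomial gives s(x) = 4x² + x + 4.
Then s(-1) = 7.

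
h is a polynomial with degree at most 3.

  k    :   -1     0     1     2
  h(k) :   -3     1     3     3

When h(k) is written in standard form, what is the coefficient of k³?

0

First differences: 4, 2, 0. Second differences: -2, -2.
Level-2 differences are constant, so h has degree 2.
Fitting a degree-2 polynomial gives h(k) = -k² + 3k + 1.
The coefficient of k³ is 0.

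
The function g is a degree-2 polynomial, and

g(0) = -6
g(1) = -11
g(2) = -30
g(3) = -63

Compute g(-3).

-75

First differences: -5, -19, -33. Second differences: -14, -14.
Level-2 differences are constant, so g has degree 2.
Fitting a degree-2 polynomial gives g(n) = -7n² + 2n - 6.
Then g(-3) = -75.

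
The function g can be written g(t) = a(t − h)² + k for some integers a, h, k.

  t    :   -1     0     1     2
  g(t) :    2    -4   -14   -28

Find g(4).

-68

First differences -6, -10, -14; second difference -4 = 2a, so a = -2.
Expanding, the t-coefficient is −2ah = 4h; matching it to the data gives h = -2, and then k = 4.
So g(t) = -2(t + 2)² + 4.
g(4) = -2·6² + 4 = -68.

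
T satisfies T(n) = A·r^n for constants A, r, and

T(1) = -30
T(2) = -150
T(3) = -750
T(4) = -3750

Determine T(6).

Consecutive ratio: -150/(-30) = 5, and -750/(-150) = 5, so r = 5.
Then A·5^1 = -30 gives A = -6, and T(n) = -6·5^n.
T(6) = -6·5^6 = -93750.

-93750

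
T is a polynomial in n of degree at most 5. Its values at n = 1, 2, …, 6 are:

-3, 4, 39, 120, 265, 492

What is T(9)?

1845

First differences: 7, 35, 81, 145, 227. Second differences: 28, 46, 64, 82. Third differences: 18, 18, 18.
Level-3 differences are constant, so T has degree 3.
Fitting a degree-3 polynomial gives T(n) = 3n³ - 4n² - 2n.
Then T(9) = 1845.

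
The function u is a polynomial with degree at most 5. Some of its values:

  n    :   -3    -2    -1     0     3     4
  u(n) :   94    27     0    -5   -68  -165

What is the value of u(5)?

-330

Write u(n) = an^5 + bn^4 + cn³ + dn² + en + p; the 6 given values yield a linear system in the 6 coefficients.
Solving, the top 2 coefficients vanish, and u(n) = -3n³ + 2n² - 5.
Then u(5) = -330.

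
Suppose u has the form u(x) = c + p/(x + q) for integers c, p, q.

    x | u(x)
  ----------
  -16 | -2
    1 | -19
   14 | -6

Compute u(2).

-14

(u(x) − c)(x + q) = p for each data point; the three points give a linear system in c and q, then p follows.
Solving: c = -4, q = 1, p = -30, so u(x) = -4 − 30/(x + 1).
Then u(2) = -4 − 30/3 = -14.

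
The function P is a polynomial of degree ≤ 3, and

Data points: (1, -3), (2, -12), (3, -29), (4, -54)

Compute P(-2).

First differences: -9, -17, -25. Second differences: -8, -8.
Level-2 differences are constant, so P has degree 2.
Fitting a degree-2 polynomial gives P(m) = -4m² + 3m - 2.
Then P(-2) = -24.

-24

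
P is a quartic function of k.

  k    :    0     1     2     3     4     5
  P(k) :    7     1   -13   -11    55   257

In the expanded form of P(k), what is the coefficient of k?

First differences: -6, -14, 2, 66, 202. Second differences: -8, 16, 64, 136. Third differences: 24, 48, 72. Fourth differences: 24, 24.
Level-4 differences are constant, so P has degree 4.
Fitting a degree-4 polynomial gives P(k) = k^4 - 2k³ - 5k² + 7.
The coefficient of k is 0.

0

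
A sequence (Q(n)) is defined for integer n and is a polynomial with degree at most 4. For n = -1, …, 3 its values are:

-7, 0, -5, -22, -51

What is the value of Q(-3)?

-57

Write Q(n) = an^4 + bn³ + cn² + dn + e; the 5 given values yield a linear system in the 5 coefficients.
Solving, the top 2 coefficients vanish, and Q(n) = -6n² + n.
Then Q(-3) = -57.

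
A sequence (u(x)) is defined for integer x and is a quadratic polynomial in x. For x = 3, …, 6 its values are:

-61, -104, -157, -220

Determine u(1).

Write u(x) = ax² + bx + c; the 4 given values yield a linear system in the 3 coefficients.
Solving, u(x) = -5x² - 8x + 8.
Then u(1) = -5.

-5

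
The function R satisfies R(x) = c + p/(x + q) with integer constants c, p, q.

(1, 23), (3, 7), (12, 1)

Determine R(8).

(R(x) − c)(x + q) = p for each data point; the three points give a linear system in c and q, then p follows.
Solving: c = -1, q = 0, p = 24, so R(x) = -1 + 24/(x + 0).
Then R(8) = -1 + 24/8 = 2.

2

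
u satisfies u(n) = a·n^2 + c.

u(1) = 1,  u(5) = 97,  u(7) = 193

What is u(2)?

From u(1) = 1 and u(5) = 97: 1a + c = 1 and 25a + c = 97.
Subtracting: 24a = 96, so a = 4; then c = 1 − 4·1 = -3.
So u(n) = 4n² − 3, and u(2) = 13.

13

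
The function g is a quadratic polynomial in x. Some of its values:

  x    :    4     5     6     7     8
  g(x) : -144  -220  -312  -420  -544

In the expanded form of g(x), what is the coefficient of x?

Write g(x) = ax² + bx + c; the 5 given values yield a linear system in the 3 coefficients.
Solving, g(x) = -8x² - 4x.
The coefficient of x is -4.

-4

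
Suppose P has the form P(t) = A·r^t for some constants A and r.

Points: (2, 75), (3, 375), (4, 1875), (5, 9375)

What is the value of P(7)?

234375

Consecutive ratio: 375/75 = 5, and 1875/375 = 5, so r = 5.
Then A·5^2 = 75 gives A = 3, and P(t) = 3·5^t.
P(7) = 3·5^7 = 234375.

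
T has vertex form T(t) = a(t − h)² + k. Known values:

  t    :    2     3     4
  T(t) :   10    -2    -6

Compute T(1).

First differences -12, -4; second difference 8 = 2a, so a = 4.
Expanding, the t-coefficient is −2ah = -8h; matching it to the data gives h = 4, and then k = -6.
So T(t) = 4(t − 4)² − 6.
T(1) = 4·(-3)² − 6 = 30.

30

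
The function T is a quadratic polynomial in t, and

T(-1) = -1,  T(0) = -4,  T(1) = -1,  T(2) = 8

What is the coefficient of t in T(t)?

0

Write T(t) = at² + bt + c; the 4 given values yield a linear system in the 3 coefficients.
Solving, T(t) = 3t² - 4.
The coefficient of t is 0.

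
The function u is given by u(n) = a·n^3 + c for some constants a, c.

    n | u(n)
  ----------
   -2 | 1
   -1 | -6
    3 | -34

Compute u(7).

-350

From u(-2) = 1 and u(-1) = -6: -8a + c = 1 and -1a + c = -6.
Subtracting: 7a = -7, so a = -1; then c = 1 − (-1)·(-8) = -7.
So u(n) = -1n³ − 7, and u(7) = -350.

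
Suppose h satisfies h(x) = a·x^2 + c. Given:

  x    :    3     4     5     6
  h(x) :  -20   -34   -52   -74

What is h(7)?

From h(3) = -20 and h(4) = -34: 9a + c = -20 and 16a + c = -34.
Subtracting: 7a = -14, so a = -2; then c = -20 − (-2)·9 = -2.
So h(x) = -2x² − 2, and h(7) = -100.

-100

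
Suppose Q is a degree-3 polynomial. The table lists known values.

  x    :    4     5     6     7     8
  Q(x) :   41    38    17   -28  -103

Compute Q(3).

32

First differences: -3, -21, -45, -75. Second differences: -18, -24, -30. Third differences: -6, -6.
Level-3 differences are constant, so Q has degree 3.
Fitting a degree-3 polynomial gives Q(x) = -x³ + 6x² + 4x - 7.
Then Q(3) = 32.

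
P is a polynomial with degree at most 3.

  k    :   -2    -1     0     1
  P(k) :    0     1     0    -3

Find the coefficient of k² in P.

First differences: 1, -1, -3. Second differences: -2, -2.
Level-2 differences are constant, so P has degree 2.
Fitting a degree-2 polynomial gives P(k) = -k² - 2k.
The coefficient of k² is -1.

-1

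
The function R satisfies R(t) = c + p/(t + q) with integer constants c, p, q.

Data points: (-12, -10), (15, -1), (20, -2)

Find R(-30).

(R(t) − c)(t + q) = p for each data point; the three points give a linear system in c and q, then p follows.
Solving: c = -5, q = 0, p = 60, so R(t) = -5 + 60/(t + 0).
Then R(-30) = -5 + 60/(-30) = -7.

-7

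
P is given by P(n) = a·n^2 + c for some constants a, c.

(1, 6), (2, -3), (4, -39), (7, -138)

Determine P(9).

From P(1) = 6 and P(2) = -3: 1a + c = 6 and 4a + c = -3.
Subtracting: 3a = -9, so a = -3; then c = 6 − (-3)·1 = 9.
So P(n) = -3n² + 9, and P(9) = -234.

-234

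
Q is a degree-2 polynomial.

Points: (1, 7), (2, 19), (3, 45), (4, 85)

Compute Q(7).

289

First differences: 12, 26, 40. Second differences: 14, 14.
Level-2 differences are constant, so Q has degree 2.
Fitting a degree-2 polynomial gives Q(t) = 7t² - 9t + 9.
Then Q(7) = 289.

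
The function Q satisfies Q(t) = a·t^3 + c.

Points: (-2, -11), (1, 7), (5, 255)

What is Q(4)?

133

From Q(-2) = -11 and Q(1) = 7: -8a + c = -11 and 1a + c = 7.
Subtracting: 9a = 18, so a = 2; then c = -11 − 2·(-8) = 5.
So Q(t) = 2t³ + 5, and Q(4) = 133.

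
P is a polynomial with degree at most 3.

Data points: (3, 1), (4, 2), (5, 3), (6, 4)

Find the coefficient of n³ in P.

Write P(n) = an³ + bn² + cn + d; the 4 given values yield a linear system in the 4 coefficients.
Solving, the top 2 coefficients vanish, and P(n) = n - 2.
The coefficient of n³ is 0.

0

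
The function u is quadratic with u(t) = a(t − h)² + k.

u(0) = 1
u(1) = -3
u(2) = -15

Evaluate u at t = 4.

-63

First differences -4, -12; second difference -8 = 2a, so a = -4.
Expanding, the t-coefficient is −2ah = 8h; matching it to the data gives h = 0, and then k = 1.
So u(t) = -4(t + 0)² + 1.
u(4) = -4·4² + 1 = -63.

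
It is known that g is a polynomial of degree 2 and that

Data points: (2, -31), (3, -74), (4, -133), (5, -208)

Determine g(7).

First differences: -43, -59, -75. Second differences: -16, -16.
Level-2 differences are constant, so g has degree 2.
Fitting a degree-2 polynomial gives g(x) = -8x² - 3x + 7.
Then g(7) = -406.

-406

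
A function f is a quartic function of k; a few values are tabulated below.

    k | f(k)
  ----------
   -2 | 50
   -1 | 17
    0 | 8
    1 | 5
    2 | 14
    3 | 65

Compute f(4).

212

First differences: -33, -9, -3, 9, 51. Second differences: 24, 6, 12, 42. Third differences: -18, 6, 30. Fourth differences: 24, 24.
Level-4 differences are constant, so f has degree 4.
Extending the table by one column gives the next first difference 147, so f(4) = 65 + 147 = 212.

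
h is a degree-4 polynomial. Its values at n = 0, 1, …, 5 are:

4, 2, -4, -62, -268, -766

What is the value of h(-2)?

-52

First differences: -2, -6, -58, -206, -498. Second differences: -4, -52, -148, -292. Third differences: -48, -96, -144. Fourth differences: -48, -48.
Level-4 differences are constant, so h has degree 4.
Fitting a degree-4 polynomial gives h(n) = -2n^4 + 4n³ - 4n + 4.
Then h(-2) = -52.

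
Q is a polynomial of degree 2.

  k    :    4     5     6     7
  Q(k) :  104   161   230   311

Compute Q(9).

First differences: 57, 69, 81. Second differences: 12, 12.
Level-2 differences are constant, so Q has degree 2.
Fitting a degree-2 polynomial gives Q(k) = 6k² + 3k - 4.
Then Q(9) = 509.

509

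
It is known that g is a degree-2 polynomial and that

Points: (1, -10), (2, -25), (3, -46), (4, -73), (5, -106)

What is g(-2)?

-1

Write g(t) = at² + bt + c; the 5 given values yield a linear system in the 3 coefficients.
Solving, g(t) = -3t² - 6t - 1.
Then g(-2) = -1.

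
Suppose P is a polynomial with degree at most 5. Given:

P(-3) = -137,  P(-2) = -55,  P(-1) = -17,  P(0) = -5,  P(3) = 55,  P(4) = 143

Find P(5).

295

Write P(k) = ak^5 + bk^4 + ck³ + dk² + ek + p; the 6 given values yield a linear system in the 6 coefficients.
Solving, the top 2 coefficients vanish, and P(k) = 3k³ - 4k² + 5k - 5.
Then P(5) = 295.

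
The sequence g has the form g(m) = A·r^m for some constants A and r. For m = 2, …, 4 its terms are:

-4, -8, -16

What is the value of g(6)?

-64

Consecutive ratio: -8/(-4) = 2, and -16/(-8) = 2, so r = 2.
Then A·2^2 = -4 gives A = -1, and g(m) = -1·2^m.
g(6) = -1·2^6 = -64.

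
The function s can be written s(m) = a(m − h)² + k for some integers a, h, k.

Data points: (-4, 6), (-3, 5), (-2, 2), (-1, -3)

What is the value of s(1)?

-19

First differences -1, -3, -5; second difference -2 = 2a, so a = -1.
Expanding, the m-coefficient is −2ah = 2h; matching it to the data gives h = -4, and then k = 6.
So s(m) = -1(m + 4)² + 6.
s(1) = -1·5² + 6 = -19.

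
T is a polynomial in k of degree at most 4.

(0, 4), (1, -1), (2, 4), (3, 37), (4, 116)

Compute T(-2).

-28

First differences: -5, 5, 33, 79. Second differences: 10, 28, 46. Third differences: 18, 18.
Level-3 differences are constant, so T has degree 3.
Fitting a degree-3 polynomial gives T(k) = 3k³ - 4k² - 4k + 4.
Then T(-2) = -28.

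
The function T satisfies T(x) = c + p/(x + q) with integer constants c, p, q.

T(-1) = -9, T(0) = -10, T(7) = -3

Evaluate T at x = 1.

-12

(T(x) − c)(x + q) = p for each data point; the three points give a linear system in c and q, then p follows.
Solving: c = -6, q = -3, p = 12, so T(x) = -6 + 12/(x − 3).
Then T(1) = -6 + 12/(-2) = -12.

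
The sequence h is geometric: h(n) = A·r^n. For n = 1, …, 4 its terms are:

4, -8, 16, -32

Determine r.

-2

Consecutive ratio: -8/4 = -2, and 16/(-8) = -2, so r = -2.
Then A·(-2)^1 = 4 gives A = -2, and h(n) = -2·(-2)^n.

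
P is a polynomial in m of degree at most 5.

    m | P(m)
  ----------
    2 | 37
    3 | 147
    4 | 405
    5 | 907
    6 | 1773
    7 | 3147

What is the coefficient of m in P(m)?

First differences: 110, 258, 502, 866, 1374. Second differences: 148, 244, 364, 508. Third differences: 96, 120, 144. Fourth differences: 24, 24.
Level-4 differences are constant, so P has degree 4.
Fitting a degree-4 polynomial gives P(m) = m^4 + 2m³ + m² + 2m - 3.
The coefficient of m is 2.

2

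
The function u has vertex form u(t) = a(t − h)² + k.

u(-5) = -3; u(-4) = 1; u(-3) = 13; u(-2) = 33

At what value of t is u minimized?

-5

First differences 4, 12, 20; second difference 8 = 2a, so a = 4.
Expanding, the t-coefficient is −2ah = -8h; matching it to the data gives h = -5, and then k = -3.
So u(t) = 4(t + 5)² − 3.
Hence h = -5.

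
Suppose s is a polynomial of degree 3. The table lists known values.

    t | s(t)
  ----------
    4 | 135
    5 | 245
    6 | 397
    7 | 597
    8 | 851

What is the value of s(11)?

Write s(t) = at³ + bt² + ct + d; the 5 given values yield a linear system in the 4 coefficients.
Solving, s(t) = t³ + 6t² - 5t - 5.
Then s(11) = 1997.

1997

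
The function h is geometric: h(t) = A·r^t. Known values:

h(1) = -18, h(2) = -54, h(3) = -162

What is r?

3

Consecutive ratio: -54/(-18) = 3, and -162/(-54) = 3, so r = 3.
Then A·3^1 = -18 gives A = -6, and h(t) = -6·3^t.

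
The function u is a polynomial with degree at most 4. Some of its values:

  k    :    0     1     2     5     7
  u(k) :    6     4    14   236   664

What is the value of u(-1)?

8

Write u(k) = ak^4 + bk³ + ck² + dk + e; the 5 given values yield a linear system in the 5 coefficients.
Solving, the leading coefficient vanishes, and u(k) = 2k³ - 4k + 6.
Then u(-1) = 8.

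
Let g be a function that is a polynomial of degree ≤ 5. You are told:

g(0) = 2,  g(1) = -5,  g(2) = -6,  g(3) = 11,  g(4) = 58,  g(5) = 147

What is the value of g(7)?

499

Write g(k) = ak^5 + bk^4 + ck³ + dk² + ek + p; the 6 given values yield a linear system in the 6 coefficients.
Solving, the top 2 coefficients vanish, and g(k) = 2k³ - 3k² - 6k + 2.
Then g(7) = 499.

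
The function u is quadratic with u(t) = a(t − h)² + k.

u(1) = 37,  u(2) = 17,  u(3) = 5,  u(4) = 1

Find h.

First differences -20, -12, -4; second difference 8 = 2a, so a = 4.
Expanding, the t-coefficient is −2ah = -8h; matching it to the data gives h = 4, and then k = 1.
So u(t) = 4(t − 4)² + 1.
Hence h = 4.

4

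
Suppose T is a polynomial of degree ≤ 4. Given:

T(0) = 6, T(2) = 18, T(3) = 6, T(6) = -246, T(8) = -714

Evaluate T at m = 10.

-1534

Write T(m) = am^4 + bm³ + cm² + dm + e; the 5 given values yield a linear system in the 5 coefficients.
Solving, the leading coefficient vanishes, and T(m) = -2m³ + 4m² + 6m + 6.
Then T(10) = -1534.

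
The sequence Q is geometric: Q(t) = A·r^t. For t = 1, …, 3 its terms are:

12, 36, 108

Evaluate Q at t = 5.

Consecutive ratio: 36/12 = 3, and 108/36 = 3, so r = 3.
Then A·3^1 = 12 gives A = 4, and Q(t) = 4·3^t.
Q(5) = 4·3^5 = 972.

972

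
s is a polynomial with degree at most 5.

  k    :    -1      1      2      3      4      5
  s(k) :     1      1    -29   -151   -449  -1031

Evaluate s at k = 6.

Write s(k) = ak^5 + bk^4 + ck³ + dk² + ek + p; the 6 given values yield a linear system in the 6 coefficients.
Solving, the leading coefficient vanishes, and s(k) = -k^4 - 4k³ + 3k² + 4k - 1.
Then s(6) = -2029.

-2029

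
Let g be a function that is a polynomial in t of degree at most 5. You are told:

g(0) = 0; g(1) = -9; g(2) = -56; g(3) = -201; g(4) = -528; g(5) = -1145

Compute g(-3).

39

First differences: -9, -47, -145, -327, -617. Second differences: -38, -98, -182, -290. Third differences: -60, -84, -108. Fourth differences: -24, -24.
Level-4 differences are constant, so g has degree 4.
Fitting a degree-4 polynomial gives g(t) = -t^4 - 4t³ - 4t.
Then g(-3) = 39.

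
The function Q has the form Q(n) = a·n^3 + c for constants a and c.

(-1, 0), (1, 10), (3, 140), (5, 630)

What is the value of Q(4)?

325

From Q(-1) = 0 and Q(1) = 10: -1a + c = 0 and 1a + c = 10.
Subtracting: 2a = 10, so a = 5; then c = 0 − 5·(-1) = 5.
So Q(n) = 5n³ + 5, and Q(4) = 325.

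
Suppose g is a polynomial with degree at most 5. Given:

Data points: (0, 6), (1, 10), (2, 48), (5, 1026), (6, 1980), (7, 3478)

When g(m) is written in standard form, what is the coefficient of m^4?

1

Write g(m) = am^5 + bm^4 + cm³ + dm² + em + p; the 6 given values yield a linear system in the 6 coefficients.
Solving, the leading coefficient vanishes, and g(m) = m^4 + 3m³ + m² - m + 6.
The coefficient of m^4 is 1.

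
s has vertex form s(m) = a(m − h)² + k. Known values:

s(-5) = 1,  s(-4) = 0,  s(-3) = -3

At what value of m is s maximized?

-5

First differences -1, -3; second difference -2 = 2a, so a = -1.
Expanding, the m-coefficient is −2ah = 2h; matching it to the data gives h = -5, and then k = 1.
So s(m) = -1(m + 5)² + 1.
Hence h = -5.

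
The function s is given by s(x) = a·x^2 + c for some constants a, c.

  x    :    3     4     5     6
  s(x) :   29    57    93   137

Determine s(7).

From s(3) = 29 and s(4) = 57: 9a + c = 29 and 16a + c = 57.
Subtracting: 7a = 28, so a = 4; then c = 29 − 4·9 = -7.
So s(x) = 4x² − 7, and s(7) = 189.

189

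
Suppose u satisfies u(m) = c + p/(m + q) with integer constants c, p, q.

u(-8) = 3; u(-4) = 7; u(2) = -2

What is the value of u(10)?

0

(u(m) − c)(m + q) = p for each data point; the three points give a linear system in c and q, then p follows.
Solving: c = 1, q = 2, p = -12, so u(m) = 1 − 12/(m + 2).
Then u(10) = 1 − 12/12 = 0.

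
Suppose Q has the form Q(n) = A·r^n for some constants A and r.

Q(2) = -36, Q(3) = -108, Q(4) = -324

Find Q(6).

-2916

Consecutive ratio: -108/(-36) = 3, and -324/(-108) = 3, so r = 3.
Then A·3^2 = -36 gives A = -4, and Q(n) = -4·3^n.
Q(6) = -4·3^6 = -2916.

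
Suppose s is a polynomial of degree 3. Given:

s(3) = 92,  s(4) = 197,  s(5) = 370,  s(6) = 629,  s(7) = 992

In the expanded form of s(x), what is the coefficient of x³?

3

First differences: 105, 173, 259, 363. Second differences: 68, 86, 104. Third differences: 18, 18.
Level-3 differences are constant, so s has degree 3.
Fitting a degree-3 polynomial gives s(x) = 3x³ - 2x² + 8x + 5.
The coefficient of x³ is 3.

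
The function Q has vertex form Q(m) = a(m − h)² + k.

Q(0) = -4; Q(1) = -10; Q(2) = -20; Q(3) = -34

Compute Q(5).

-74

First differences -6, -10, -14; second difference -4 = 2a, so a = -2.
Expanding, the m-coefficient is −2ah = 4h; matching it to the data gives h = -1, and then k = -2.
So Q(m) = -2(m + 1)² − 2.
Q(5) = -2·6² − 2 = -74.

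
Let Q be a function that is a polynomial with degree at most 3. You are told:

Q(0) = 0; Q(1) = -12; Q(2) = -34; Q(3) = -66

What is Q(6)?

Write Q(k) = ak³ + bk² + ck + d; the 4 given values yield a linear system in the 4 coefficients.
Solving, the leading coefficient vanishes, and Q(k) = -5k² - 7k.
Then Q(6) = -222.

-222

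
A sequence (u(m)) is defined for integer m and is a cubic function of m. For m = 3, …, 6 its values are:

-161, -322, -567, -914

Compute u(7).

-1381

Write u(m) = am³ + bm² + cm + d; the 4 given values yield a linear system in the 4 coefficients.
Solving, u(m) = -3m³ - 6m² - 8m - 2.
Then u(7) = -1381.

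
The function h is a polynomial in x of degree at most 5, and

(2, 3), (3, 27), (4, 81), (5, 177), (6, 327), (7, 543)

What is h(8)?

Write h(x) = ax^5 + bx^4 + cx³ + dx² + ex + p; the 6 given values yield a linear system in the 6 coefficients.
Solving, the top 2 coefficients vanish, and h(x) = 2x³ - 3x² + x - 3.
Then h(8) = 837.

837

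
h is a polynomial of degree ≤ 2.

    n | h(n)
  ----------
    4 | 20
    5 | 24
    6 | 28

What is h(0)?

First differences: 4, 4.
Level-1 differences are constant, so h has degree 1.
Fitting a degree-1 polynomial gives h(n) = 4n + 4.
The constant term is h(0) = 4.

4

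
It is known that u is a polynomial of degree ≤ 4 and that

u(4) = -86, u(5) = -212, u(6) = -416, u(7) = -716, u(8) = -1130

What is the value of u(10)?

Write u(m) = am^4 + bm³ + cm² + dm + e; the 5 given values yield a linear system in the 5 coefficients.
Solving, the leading coefficient vanishes, and u(m) = -3m³ + 6m² + 3m - 2.
Then u(10) = -2372.

-2372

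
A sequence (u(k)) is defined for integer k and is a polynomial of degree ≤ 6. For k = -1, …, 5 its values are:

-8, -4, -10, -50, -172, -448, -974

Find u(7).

-3280

First differences: 4, -6, -40, -122, -276, -526. Second differences: -10, -34, -82, -154, -250. Third differences: -24, -48, -72, -96. Fourth differences: -24, -24, -24.
Level-4 differences are constant, so u has degree 4.
Fitting a degree-4 polynomial gives u(k) = -k^4 - 2k³ - 4k² + k - 4.
Then u(7) = -3280.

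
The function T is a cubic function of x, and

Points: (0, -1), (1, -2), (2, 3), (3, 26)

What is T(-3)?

-82

Write T(x) = ax³ + bx² + cx + d; the 4 given values yield a linear system in the 4 coefficients.
Solving, T(x) = 2x³ - 3x² - 1.
Then T(-3) = -82.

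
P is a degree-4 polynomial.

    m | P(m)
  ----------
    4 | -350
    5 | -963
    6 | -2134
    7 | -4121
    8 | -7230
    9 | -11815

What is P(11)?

Write P(m) = am^4 + bm³ + cm² + dm + e; the 6 given values yield a linear system in the 5 coefficients.
Solving, P(m) = -2m^4 + m³ + 8m² - 8m + 2.
Then P(11) = -27069.

-27069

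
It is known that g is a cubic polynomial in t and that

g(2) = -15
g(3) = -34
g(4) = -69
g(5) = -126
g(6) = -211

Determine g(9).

-694

First differences: -19, -35, -57, -85. Second differences: -16, -22, -28. Third differences: -6, -6.
Level-3 differences are constant, so g has degree 3.
Fitting a degree-3 polynomial gives g(t) = -t³ + t² - 5t - 1.
Then g(9) = -694.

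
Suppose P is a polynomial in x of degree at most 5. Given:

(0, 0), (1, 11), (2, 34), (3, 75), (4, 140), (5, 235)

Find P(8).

760

Write P(x) = ax^5 + bx^4 + cx³ + dx² + ex + p; the 6 given values yield a linear system in the 6 coefficients.
Solving, the top 2 coefficients vanish, and P(x) = x³ + 3x² + 7x.
Then P(8) = 760.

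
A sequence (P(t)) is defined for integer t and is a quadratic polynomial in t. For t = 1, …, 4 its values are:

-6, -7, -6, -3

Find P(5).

Write P(t) = at² + bt + c; the 4 given values yield a linear system in the 3 coefficients.
Solving, P(t) = t² - 4t - 3.
Then P(5) = 2.

2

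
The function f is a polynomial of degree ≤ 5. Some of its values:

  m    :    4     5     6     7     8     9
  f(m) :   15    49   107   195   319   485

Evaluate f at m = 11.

967

First differences: 34, 58, 88, 124, 166. Second differences: 24, 30, 36, 42. Third differences: 6, 6, 6.
Level-3 differences are constant, so f has degree 3.
Fitting a degree-3 polynomial gives f(m) = m³ - 3m² - 1.
Then f(11) = 967.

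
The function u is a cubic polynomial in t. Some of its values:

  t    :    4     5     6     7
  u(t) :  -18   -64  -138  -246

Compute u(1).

Write u(t) = at³ + bt² + ct + d; the 4 given values yield a linear system in the 4 coefficients.
Solving, u(t) = -t³ + t² + 6t + 6.
Then u(1) = 12.

12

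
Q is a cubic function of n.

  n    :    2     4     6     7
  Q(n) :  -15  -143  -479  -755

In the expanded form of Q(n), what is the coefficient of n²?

Write Q(n) = an³ + bn² + cn + d; the 4 given values yield a linear system in the 4 coefficients.
Solving, Q(n) = -2n³ - 2n² + 4n + 1.
The coefficient of n² is -2.

-2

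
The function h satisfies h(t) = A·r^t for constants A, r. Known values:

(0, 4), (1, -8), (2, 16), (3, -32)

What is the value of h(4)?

Consecutive ratio: -8/4 = -2, and 16/(-8) = -2, so r = -2.
Then A·(-2)^0 = 4 gives A = 4, and h(t) = 4·(-2)^t.
h(4) = 4·(-2)^4 = 64.

64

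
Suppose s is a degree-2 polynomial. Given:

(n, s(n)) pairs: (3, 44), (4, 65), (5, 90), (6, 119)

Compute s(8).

First differences: 21, 25, 29. Second differences: 4, 4.
Level-2 differences are constant, so s has degree 2.
Fitting a degree-2 polynomial gives s(n) = 2n² + 7n + 5.
Then s(8) = 189.

189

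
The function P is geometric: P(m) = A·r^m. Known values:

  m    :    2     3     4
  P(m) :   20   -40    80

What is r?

Consecutive ratio: -40/20 = -2, and 80/(-40) = -2, so r = -2.
Then A·(-2)^2 = 20 gives A = 5, and P(m) = 5·(-2)^m.

-2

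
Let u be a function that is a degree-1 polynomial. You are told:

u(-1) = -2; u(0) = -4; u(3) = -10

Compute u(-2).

0

Write u(t) = at + b; the 3 given values yield a linear system in the 2 coefficients.
Solving, u(t) = -2t - 4.
Then u(-2) = 0.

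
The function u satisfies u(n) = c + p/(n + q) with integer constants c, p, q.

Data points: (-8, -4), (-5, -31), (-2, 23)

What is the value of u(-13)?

(u(n) − c)(n + q) = p for each data point; the three points give a linear system in c and q, then p follows.
Solving: c = 5, q = 4, p = 36, so u(n) = 5 + 36/(n + 4).
Then u(-13) = 5 + 36/(-9) = 1.

1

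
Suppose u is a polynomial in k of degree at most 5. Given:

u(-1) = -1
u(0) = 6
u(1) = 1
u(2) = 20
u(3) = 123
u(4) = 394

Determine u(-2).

First differences: 7, -5, 19, 103, 271. Second differences: -12, 24, 84, 168. Third differences: 36, 60, 84. Fourth differences: 24, 24.
Level-4 differences are constant, so u has degree 4.
Fitting a degree-4 polynomial gives u(k) = k^4 + 4k³ - 7k² - 3k + 6.
Then u(-2) = -32.

-32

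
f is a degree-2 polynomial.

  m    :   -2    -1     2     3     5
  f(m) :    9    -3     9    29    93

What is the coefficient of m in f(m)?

0

Write f(m) = am² + bm + c; the 5 given values yield a linear system in the 3 coefficients.
Solving, f(m) = 4m² - 7.
The coefficient of m is 0.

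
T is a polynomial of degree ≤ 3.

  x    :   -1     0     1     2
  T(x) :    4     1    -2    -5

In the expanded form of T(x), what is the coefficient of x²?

First differences: -3, -3, -3.
Level-1 differences are constant, so T has degree 1.
Fitting a degree-1 polynomial gives T(x) = -3x + 1.
The coefficient of x² is 0.

0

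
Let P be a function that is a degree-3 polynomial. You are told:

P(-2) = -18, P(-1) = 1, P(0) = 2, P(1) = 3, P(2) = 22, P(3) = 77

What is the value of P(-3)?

First differences: 19, 1, 1, 19, 55. Second differences: -18, 0, 18, 36. Third differences: 18, 18, 18.
Level-3 differences are constant, so P has degree 3.
Fitting a degree-3 polynomial gives P(n) = 3n³ - 2n + 2.
Then P(-3) = -73.

-73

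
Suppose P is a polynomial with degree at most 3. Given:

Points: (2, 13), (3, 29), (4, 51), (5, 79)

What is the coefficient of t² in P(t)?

Write P(t) = at³ + bt² + ct + d; the 4 given values yield a linear system in the 4 coefficients.
Solving, the leading coefficient vanishes, and P(t) = 3t² + t - 1.
The coefficient of t² is 3.

3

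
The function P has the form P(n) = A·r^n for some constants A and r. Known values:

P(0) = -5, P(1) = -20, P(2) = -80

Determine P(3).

Consecutive ratio: -20/(-5) = 4, and -80/(-20) = 4, so r = 4.
Then A·4^0 = -5 gives A = -5, and P(n) = -5·4^n.
P(3) = -5·4^3 = -320.

-320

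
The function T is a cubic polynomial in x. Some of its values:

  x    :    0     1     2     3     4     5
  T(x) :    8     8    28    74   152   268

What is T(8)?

904

First differences: 0, 20, 46, 78, 116. Second differences: 20, 26, 32, 38. Third differences: 6, 6, 6.
Level-3 differences are constant, so T has degree 3.
Fitting a degree-3 polynomial gives T(x) = x³ + 7x² - 8x + 8.
Then T(8) = 904.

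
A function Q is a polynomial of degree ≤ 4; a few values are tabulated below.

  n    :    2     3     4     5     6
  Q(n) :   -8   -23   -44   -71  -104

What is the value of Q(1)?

First differences: -15, -21, -27, -33. Second differences: -6, -6, -6.
Level-2 differences are constant, so Q has degree 2.
Fitting a degree-2 polynomial gives Q(n) = -3n² + 4.
Then Q(1) = 1.

1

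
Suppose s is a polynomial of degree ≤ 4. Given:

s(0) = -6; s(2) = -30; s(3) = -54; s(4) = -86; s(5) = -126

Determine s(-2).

Write s(t) = at^4 + bt³ + ct² + dt + e; the 5 given values yield a linear system in the 5 coefficients.
Solving, the top 2 coefficients vanish, and s(t) = -4t² - 4t - 6.
Then s(-2) = -14.

-14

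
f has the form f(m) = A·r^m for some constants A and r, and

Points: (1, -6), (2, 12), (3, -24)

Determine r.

-2

Consecutive ratio: 12/(-6) = -2, and -24/12 = -2, so r = -2.
Then A·(-2)^1 = -6 gives A = 3, and f(m) = 3·(-2)^m.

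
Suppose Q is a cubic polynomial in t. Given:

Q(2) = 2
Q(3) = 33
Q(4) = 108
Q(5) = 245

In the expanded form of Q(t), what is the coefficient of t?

Write Q(t) = at³ + bt² + ct + d; the 4 given values yield a linear system in the 4 coefficients.
Solving, Q(t) = 3t³ - 5t² - t.
The coefficient of t is -1.

-1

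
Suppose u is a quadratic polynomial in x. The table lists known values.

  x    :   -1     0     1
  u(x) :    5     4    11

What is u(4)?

Write u(x) = ax² + bx + c; the 3 given values yield a linear system in the 3 coefficients.
Solving, u(x) = 4x² + 3x + 4.
Then u(4) = 80.

80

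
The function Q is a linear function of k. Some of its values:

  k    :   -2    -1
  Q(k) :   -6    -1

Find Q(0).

Write Q(k) = ak + b; the 2 given values yield a linear system in the 2 coefficients.
Solving, Q(k) = 5k + 4.
Then Q(0) = 4.

4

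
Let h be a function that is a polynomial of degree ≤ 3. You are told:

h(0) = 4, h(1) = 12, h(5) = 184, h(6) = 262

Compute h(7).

354

Write h(m) = am³ + bm² + cm + d; the 4 given values yield a linear system in the 4 coefficients.
Solving, the leading coefficient vanishes, and h(m) = 7m² + m + 4.
Then h(7) = 354.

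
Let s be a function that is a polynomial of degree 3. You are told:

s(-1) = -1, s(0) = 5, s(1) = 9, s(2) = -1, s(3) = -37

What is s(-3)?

29

First differences: 6, 4, -10, -36. Second differences: -2, -14, -26. Third differences: -12, -12.
Level-3 differences are constant, so s has degree 3.
Fitting a degree-3 polynomial gives s(n) = -2n³ - n² + 7n + 5.
Then s(-3) = 29.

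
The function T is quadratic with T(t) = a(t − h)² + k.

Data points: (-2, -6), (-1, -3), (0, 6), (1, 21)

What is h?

-2

First differences 3, 9, 15; second difference 6 = 2a, so a = 3.
Expanding, the t-coefficient is −2ah = -6h; matching it to the data gives h = -2, and then k = -6.
So T(t) = 3(t + 2)² − 6.
Hence h = -2.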